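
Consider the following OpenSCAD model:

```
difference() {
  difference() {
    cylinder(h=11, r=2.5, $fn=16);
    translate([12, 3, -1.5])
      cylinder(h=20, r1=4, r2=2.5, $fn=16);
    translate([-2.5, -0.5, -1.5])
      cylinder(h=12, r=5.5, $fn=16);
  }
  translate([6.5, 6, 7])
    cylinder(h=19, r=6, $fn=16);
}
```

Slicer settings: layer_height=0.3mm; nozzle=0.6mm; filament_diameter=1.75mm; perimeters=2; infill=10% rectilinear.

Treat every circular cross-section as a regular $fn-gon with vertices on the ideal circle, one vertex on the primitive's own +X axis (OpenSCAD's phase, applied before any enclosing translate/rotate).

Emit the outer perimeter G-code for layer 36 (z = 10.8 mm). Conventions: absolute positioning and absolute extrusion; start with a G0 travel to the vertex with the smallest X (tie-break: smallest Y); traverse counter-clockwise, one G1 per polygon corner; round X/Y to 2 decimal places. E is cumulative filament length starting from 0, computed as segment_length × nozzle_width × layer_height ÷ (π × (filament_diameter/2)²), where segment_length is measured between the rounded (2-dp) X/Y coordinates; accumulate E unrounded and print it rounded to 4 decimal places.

G0 X-2.50 Y0.00 Z10.80
G1 X-2.31 Y-0.96 E0.0732
G1 X-1.77 Y-1.77 E0.1461
G1 X-0.96 Y-2.31 E0.2189
G1 X0.00 Y-2.50 E0.2922
G1 X0.96 Y-2.31 E0.3654
G1 X1.77 Y-1.77 E0.4383
G1 X2.31 Y-0.96 E0.5111
G1 X2.50 Y0.00 E0.5844
G1 X2.31 Y0.96 E0.6576
G1 X1.77 Y1.77 E0.7304
G1 X0.96 Y2.31 E0.8033
G1 X0.00 Y2.50 E0.8765
G1 X-0.96 Y2.31 E0.9498
G1 X-1.77 Y1.77 E1.0226
G1 X-2.31 Y0.96 E1.0955
G1 X-2.50 Y0.00 E1.1687

At z = 10.8 mm: the cylinder: section is a regular 16-gon, circumradius r=2.5; the cone at (12, 3): at t=0.615 of its height the radius interpolates to r₁+(r₂−r₁)t = 3.078, giving a regular 16-gon of that circumradius; the cylinder at (-2.5, -0.5) is absent (z outside [-1.5, 10.5]); Subtracting the remaining from the first: starting from the r=2.5 cylinder, the cone at (12, 3) misses the remaining region (no effect) — 1 connected region; the r=6 cylinder at (6.5, 6) contributes a regular 16-gon of circumradius 6; After the difference (first − rest): starting from the result so far, the r=6 cylinder at (6.5, 6) misses the remaining region (no effect) — 1 connected region. The outline is a single polygon with 16 vertices. Extrusion per mm of travel: 0.6 × 0.3 / (π × 0.875²) = 0.074835. Accumulating E over each segment gives final E = 1.1687.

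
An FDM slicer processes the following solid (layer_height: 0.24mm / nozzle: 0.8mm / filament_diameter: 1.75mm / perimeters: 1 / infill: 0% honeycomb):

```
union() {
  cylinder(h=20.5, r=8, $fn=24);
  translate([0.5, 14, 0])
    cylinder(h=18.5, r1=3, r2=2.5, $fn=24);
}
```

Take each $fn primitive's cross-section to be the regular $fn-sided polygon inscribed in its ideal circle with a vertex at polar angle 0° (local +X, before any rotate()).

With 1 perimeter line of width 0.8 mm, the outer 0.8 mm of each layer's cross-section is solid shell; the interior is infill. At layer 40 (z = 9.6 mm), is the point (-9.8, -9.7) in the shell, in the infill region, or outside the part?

outside

At z = 9.6 mm: the cylinder: section is a regular 24-gon, circumradius r=8; the cone at (0.5, 14) (r1=3→r2=2.5) has section circumradius 2.741 here — a regular 24-gon; Taking the union: the 2 present regions are separate (no shared area or edge), so areas and boundary lengths simply add and each stays a separate island — 2 connected regions. Overall, the cross-section has 2 separate islands. The nearest boundary edge runs (-4.00, -6.93)→(-5.66, -5.66); distance from the point to it = 5.79 mm. The point is not inside any of the regions above, so it lies outside the cross-section (5.79 mm from the nearest boundary).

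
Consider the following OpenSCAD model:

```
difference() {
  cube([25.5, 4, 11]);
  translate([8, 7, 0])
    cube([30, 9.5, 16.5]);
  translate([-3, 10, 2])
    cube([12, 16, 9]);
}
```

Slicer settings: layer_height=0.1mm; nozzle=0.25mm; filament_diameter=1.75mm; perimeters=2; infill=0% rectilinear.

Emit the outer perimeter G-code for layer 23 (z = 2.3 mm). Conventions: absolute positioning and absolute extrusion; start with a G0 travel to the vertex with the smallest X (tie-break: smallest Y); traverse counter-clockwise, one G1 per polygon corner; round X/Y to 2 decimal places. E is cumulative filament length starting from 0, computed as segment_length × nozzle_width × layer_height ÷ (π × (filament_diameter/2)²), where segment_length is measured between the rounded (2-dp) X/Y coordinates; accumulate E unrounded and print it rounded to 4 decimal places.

At z = 2.3 mm: the cube (footprint 25.5×4) is included at this height; the cube at (8, 7) (footprint 30×9.5) is included at this height; the 12×16 cube at (-3, 10) contributes its full rectangle; After the difference (first − rest): starting from the 25.5×4 cube, the 30×9.5 cube at (8, 7) misses the remaining region (no effect); the 12×16 cube at (-3, 10) misses the remaining region (no effect) — 1 connected region. The outline is a single polygon with 4 vertices. Extrusion per mm of travel: 0.25 × 0.1 / (π × 0.875²) = 0.010394. Accumulating E over each segment gives final E = 0.6132.

G0 X0.00 Y0.00 Z2.30
G1 X25.50 Y0.00 E0.2650
G1 X25.50 Y4.00 E0.3066
G1 X0.00 Y4.00 E0.5717
G1 X0.00 Y0.00 E0.6132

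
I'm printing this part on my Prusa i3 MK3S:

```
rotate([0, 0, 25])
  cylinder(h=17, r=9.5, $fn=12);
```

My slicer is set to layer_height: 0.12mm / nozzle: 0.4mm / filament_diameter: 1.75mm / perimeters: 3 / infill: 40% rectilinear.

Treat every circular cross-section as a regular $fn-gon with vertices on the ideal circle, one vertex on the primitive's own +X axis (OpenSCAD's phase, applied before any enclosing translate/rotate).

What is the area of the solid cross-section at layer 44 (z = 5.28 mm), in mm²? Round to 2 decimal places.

At z = 5.28 mm: the r=9.5 cylinder contributes a regular 12-gon of circumradius 9.5 (area = (12/2)·9.500²·sin(360°/12) = 270.75 mm²); (whole slice rotated 25° about Z — lengths, areas and connectivity unchanged). Overall, the cross-section is a single solid region. Net area = 270.75 mm².

270.75 mm²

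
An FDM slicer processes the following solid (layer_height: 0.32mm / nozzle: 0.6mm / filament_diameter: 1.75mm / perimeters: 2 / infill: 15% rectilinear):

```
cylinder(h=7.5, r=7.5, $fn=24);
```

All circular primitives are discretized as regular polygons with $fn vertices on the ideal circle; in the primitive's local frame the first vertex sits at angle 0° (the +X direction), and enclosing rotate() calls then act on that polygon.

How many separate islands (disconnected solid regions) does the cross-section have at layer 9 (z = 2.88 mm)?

1

At z = 2.88 mm: the cylinder: section is a regular 24-gon, circumradius r=7.5. Overall, the cross-section is a single solid region. Island count = 1.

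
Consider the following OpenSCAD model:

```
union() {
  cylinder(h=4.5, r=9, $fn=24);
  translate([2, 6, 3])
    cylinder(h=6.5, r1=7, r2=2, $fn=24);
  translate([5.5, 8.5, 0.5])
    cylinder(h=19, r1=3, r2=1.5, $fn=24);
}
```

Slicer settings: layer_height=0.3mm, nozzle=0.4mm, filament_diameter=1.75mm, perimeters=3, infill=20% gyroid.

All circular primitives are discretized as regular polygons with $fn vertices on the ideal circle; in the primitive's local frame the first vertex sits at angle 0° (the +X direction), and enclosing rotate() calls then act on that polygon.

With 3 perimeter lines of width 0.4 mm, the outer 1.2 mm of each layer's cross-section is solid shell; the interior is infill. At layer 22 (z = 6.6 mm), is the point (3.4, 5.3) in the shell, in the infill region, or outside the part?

At z = 6.6 mm: the cylinder does not reach this height (z outside [0, 4.5]); the cone at (2, 6) (r1=7→r2=2) has section circumradius 4.231 here — a regular 24-gon; the cone at (5.5, 8.5): at t=0.321 of its height the radius interpolates to r₁+(r₂−r₁)t = 2.518, giving a regular 24-gon of that circumradius; Taking the union: the regions partially overlap (shared area 8.14 mm²), so overlapping operands fuse into one piece — 1 connected region. Overall, the cross-section is a single solid region. The nearest boundary edge runs (6.09, 4.90)→(5.66, 3.88); distance from the point to it = 2.63 mm. The point is inside the cross-section and 2.63 mm from the nearest boundary — more than the 1.2 mm shell width (3 × 0.4), so it's in the infill interior.

infill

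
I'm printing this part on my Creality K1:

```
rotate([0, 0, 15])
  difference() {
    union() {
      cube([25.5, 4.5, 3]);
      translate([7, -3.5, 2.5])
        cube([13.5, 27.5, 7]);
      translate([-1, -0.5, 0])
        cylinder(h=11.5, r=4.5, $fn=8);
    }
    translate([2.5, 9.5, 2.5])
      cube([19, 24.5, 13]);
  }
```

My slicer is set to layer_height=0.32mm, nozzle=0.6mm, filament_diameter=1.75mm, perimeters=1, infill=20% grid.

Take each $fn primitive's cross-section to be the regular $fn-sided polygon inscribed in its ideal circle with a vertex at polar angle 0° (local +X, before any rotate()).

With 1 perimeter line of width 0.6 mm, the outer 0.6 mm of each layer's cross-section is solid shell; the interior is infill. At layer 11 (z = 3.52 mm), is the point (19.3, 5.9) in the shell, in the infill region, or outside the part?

shell

At z = 3.52 mm: the cube is not intersected at this z (z outside [0, 3]); the 13.5×27.5 cube at (7, -3.5) contributes its full rectangle; the r=4.5 cylinder at (-1, -0.5) contributes a regular 8-gon of circumradius 4.5; Taking the union: the 2 present regions are separate (no shared area or edge), so areas and boundary lengths simply add and each stays a separate island — 2 connected regions; the cube at (2.5, 9.5) (footprint 19×24.5) is included at this height; Taking the first minus the rest: starting from the result so far, the 19×24.5 cube at (2.5, 9.5) partially overlaps it — only the 195.75 mm² overlap (of its 465.50 mm²) is removed, clipping the outline — 2 connected regions; (whole slice rotated 15° about Z — lengths, areas and connectivity unchanged). Overall, the cross-section has 2 separate islands. Undo the 15° rotation: the query point maps to (20.169, 0.704) in the un-rotated model frame. The nearest boundary edge runs (20.50, 9.50)→(20.50, -3.50); distance from the point to it = 0.33 mm. (Shell/infill is judged within the island containing the point — the largest one.) The point is inside the cross-section, 0.33 mm from the nearest boundary — within the 0.6 mm shell band (1 × 0.6).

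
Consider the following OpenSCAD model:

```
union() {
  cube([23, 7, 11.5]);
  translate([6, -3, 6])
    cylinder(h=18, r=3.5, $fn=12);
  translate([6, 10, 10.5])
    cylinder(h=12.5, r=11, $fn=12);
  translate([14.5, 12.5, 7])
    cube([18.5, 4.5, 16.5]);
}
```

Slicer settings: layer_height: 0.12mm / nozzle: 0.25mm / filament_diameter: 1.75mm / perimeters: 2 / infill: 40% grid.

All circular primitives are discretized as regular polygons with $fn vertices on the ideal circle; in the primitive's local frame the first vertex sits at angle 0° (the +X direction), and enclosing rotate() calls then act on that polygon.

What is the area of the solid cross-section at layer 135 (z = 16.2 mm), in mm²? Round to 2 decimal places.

At z = 16.2 mm: the cube does not reach this height (z outside [0, 11.5]); the r=3.5 cylinder at (6, -3) contributes a regular 12-gon of circumradius 3.5 (area = (12/2)·3.500²·sin(360°/12) = 36.75 mm²); the cylinder at (6, 10): section is a regular 12-gon, circumradius r=11 (area = (12/2)·11.000²·sin(360°/12) = 363.00 mm²); the 18.5×4.5 cube at (14.5, 12.5) contributes its full rectangle (area 83.25 mm²); Merging all regions: the regions partially overlap — summed areas 483.00 mm² minus the doubly-counted overlap 8.67 mm² gives 474.33 mm² — area = 474.33 mm². Overall, the cross-section is a single solid region. Net area = 474.33 mm².

474.33 mm²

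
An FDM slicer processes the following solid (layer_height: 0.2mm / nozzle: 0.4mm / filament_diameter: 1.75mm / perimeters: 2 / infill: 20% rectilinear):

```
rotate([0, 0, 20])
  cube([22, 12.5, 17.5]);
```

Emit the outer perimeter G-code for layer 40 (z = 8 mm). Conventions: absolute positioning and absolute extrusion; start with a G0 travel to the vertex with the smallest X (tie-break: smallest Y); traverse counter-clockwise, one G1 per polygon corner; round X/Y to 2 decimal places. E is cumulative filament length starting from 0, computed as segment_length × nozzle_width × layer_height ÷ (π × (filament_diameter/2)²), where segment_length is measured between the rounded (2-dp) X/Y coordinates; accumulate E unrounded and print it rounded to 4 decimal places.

G0 X-4.28 Y11.75 Z8.00
G1 X0.00 Y0.00 E0.4159
G1 X20.67 Y7.52 E1.1475
G1 X16.40 Y19.27 E1.5633
G1 X-4.28 Y11.75 E2.2952

At z = 8 mm: the cube is present — its section is the full 22×12.5 rectangle; (rotated 20° about Z; rotation is an isometry so areas/perimeters/island counts are preserved). The outline is a single polygon with 4 vertices. Extrusion per mm of travel: 0.4 × 0.2 / (π × 0.875²) = 0.033260. Accumulating E over each segment gives final E = 2.2952.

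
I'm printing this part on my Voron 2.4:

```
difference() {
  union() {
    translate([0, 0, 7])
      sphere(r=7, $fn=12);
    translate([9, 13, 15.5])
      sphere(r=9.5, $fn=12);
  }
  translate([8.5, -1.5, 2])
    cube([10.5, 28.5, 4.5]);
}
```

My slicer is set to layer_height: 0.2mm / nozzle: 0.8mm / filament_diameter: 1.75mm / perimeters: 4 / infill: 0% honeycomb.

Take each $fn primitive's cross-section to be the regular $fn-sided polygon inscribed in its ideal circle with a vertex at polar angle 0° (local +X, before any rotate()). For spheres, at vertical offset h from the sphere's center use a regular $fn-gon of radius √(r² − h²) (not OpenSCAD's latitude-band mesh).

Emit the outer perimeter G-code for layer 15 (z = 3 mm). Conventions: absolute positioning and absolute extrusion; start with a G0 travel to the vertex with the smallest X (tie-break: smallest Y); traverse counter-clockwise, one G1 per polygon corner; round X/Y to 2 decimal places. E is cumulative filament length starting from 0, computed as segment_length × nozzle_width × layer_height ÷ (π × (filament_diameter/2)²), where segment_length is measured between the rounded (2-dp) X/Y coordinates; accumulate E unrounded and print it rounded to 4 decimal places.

G0 X-5.74 Y0.00 Z3.00
G1 X-4.97 Y-2.87 E0.1977
G1 X-2.87 Y-4.97 E0.3952
G1 X0.00 Y-5.74 E0.5929
G1 X2.87 Y-4.97 E0.7905
G1 X4.97 Y-2.87 E0.9881
G1 X5.74 Y0.00 E1.1858
G1 X4.97 Y2.87 E1.3834
G1 X2.87 Y4.97 E1.5810
G1 X0.00 Y5.74 E1.7787
G1 X-2.87 Y4.97 E1.9763
G1 X-4.97 Y2.87 E2.1739
G1 X-5.74 Y0.00 E2.3715

At z = 3 mm: the r=7 sphere slices to a regular 12-gon of circumradius 5.745 (√(r²−h²) with h=4 from center); the sphere at (9, 13) is absent (|z−center|=12.500 > r=9.5); Merging all regions: only the r=7 sphere is present, so the union is just that shape — 1 connected region; the cube at (8.5, -1.5) is present — its section is the full 10.5×28.5 rectangle; After the difference (first − rest): starting from that combined region, the 10.5×28.5 cube at (8.5, -1.5) misses the remaining region (no effect) — 1 connected region. The outline is a single polygon with 12 vertices. Extrusion per mm of travel: 0.8 × 0.2 / (π × 0.875²) = 0.066520. Accumulating E over each segment gives final E = 2.3715.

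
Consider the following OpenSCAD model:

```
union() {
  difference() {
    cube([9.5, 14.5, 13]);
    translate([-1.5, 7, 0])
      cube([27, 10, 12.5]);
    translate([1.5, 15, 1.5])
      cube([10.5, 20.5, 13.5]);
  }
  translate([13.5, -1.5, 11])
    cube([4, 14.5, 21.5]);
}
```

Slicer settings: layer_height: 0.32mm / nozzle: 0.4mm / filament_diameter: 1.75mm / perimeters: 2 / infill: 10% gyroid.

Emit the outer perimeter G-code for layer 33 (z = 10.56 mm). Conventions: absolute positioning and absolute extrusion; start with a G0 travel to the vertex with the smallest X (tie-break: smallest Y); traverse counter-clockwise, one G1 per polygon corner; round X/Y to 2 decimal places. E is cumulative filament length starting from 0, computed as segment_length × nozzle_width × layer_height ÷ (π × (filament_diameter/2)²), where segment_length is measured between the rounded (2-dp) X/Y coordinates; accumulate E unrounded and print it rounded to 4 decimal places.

G0 X0.00 Y0.00 Z10.56
G1 X9.50 Y0.00 E0.5056
G1 X9.50 Y7.00 E0.8781
G1 X0.00 Y7.00 E1.3836
G1 X0.00 Y0.00 E1.7561

At z = 10.56 mm: the cube is present — its section is the full 9.5×14.5 rectangle; the cube at (-1.5, 7) (footprint 27×10) is included at this height; the cube at (1.5, 15) (footprint 10.5×20.5) is included at this height; Taking the first minus the rest: starting from the 9.5×14.5 cube, the 27×10 cube at (-1.5, 7) partially overlaps it — only the 71.25 mm² overlap (of its 270.00 mm²) is removed, clipping the outline; the 10.5×20.5 cube at (1.5, 15) misses the remaining region (no effect) — 1 connected region; the cube at (13.5, -1.5) is not intersected at this z (z outside [11, 32.5]); Combining (union): only the result so far is present, so the union is just that shape — 1 connected region. The outline is a single polygon with 4 vertices. Extrusion per mm of travel: 0.4 × 0.32 / (π × 0.875²) = 0.053216. Accumulating E over each segment gives final E = 1.7561.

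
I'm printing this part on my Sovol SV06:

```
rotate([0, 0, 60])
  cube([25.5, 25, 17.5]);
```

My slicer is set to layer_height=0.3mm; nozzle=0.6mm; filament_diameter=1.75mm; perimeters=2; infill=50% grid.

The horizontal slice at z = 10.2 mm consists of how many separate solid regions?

1

At z = 10.2 mm: the cube is present — its section is the full 25.5×25 rectangle; (rotated 60° about Z; rotation is an isometry so areas/perimeters/island counts are preserved). The result has 1 disconnected region.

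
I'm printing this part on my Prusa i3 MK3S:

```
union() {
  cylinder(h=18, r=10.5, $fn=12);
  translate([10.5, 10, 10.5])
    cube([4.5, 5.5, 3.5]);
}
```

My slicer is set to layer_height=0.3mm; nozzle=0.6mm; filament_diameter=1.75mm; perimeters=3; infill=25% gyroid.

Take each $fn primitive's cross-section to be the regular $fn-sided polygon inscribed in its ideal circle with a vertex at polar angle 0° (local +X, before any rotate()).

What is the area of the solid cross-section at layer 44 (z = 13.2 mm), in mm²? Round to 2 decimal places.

At z = 13.2 mm: the r=10.5 cylinder contributes a regular 12-gon of circumradius 10.5 (area = (12/2)·10.500²·sin(360°/12) = 330.75 mm²); the 4.5×5.5 cube at (10.5, 10) contributes its full rectangle (area 24.75 mm²); Combining (union): the 2 present regions are separate (no shared area or edge), so areas and boundary lengths simply add and each stays a separate island — area = 355.50 mm². Overall, the cross-section has 2 separate islands. Net area = 355.50 mm².

355.50 mm²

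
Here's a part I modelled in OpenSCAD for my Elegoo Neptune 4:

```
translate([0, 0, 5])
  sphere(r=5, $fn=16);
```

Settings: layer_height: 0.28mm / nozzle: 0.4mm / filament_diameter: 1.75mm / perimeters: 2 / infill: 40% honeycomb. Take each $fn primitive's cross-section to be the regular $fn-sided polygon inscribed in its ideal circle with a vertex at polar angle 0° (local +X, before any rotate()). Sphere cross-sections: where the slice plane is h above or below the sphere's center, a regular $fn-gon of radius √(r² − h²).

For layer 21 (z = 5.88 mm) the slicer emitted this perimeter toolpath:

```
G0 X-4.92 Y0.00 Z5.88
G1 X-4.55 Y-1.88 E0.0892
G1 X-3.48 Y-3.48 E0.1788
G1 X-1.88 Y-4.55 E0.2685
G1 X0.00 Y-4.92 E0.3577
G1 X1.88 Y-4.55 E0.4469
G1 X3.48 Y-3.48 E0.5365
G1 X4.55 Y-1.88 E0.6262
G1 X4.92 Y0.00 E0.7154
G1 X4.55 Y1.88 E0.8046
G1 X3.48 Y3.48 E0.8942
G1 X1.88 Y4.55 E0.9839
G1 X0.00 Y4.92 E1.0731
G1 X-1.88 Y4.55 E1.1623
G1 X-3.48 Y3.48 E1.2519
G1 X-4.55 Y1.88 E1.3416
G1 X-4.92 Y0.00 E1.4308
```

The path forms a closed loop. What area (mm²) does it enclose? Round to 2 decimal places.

74.16 mm²

Apply the shoelace formula to the sequence of (X, Y) vertices; enclosed area = 74.16 mm².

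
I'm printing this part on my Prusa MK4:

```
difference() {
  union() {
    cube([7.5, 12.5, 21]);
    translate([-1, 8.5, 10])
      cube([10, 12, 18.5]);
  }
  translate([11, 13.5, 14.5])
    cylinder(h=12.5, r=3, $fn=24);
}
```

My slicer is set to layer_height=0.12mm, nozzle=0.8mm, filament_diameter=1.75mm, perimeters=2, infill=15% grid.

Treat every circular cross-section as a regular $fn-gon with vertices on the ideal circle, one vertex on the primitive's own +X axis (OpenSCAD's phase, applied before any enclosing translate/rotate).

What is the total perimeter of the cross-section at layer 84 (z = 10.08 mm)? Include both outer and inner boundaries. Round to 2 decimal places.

61.00 mm

At z = 10.08 mm: the 7.5×12.5 cube contributes its full rectangle (perimeter 40.00 mm); the cube at (-1, 8.5) (footprint 10×12) is included at this height (perimeter 44.00 mm); Combining (union): the regions partially overlap (shared area 30.00 mm²), so the edge portions inside another operand are dropped and the merged outline is re-measured after clipping — boundary = 61.00 mm; the cylinder at (11, 13.5) is absent (z outside [14.5, 27]); After the difference (first − rest): none of the subtracted shapes is present at this height, so the result so far is unchanged — boundary = 61.00 mm. Overall, the cross-section is a single solid region. Total boundary length (outer) = 61.00 mm.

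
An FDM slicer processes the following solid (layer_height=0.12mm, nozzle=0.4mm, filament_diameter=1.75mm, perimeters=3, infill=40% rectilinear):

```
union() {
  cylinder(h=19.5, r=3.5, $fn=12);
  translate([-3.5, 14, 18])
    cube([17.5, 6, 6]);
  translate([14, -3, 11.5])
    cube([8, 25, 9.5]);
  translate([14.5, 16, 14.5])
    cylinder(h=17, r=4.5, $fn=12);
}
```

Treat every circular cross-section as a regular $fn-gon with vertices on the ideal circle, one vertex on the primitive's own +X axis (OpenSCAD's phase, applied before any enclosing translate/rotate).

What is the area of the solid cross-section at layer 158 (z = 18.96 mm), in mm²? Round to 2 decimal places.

At z = 18.96 mm: the r=3.5 cylinder contributes a regular 12-gon of circumradius 3.5 (area = (12/2)·3.500²·sin(360°/12) = 36.75 mm²); the cube at (-3.5, 14) (footprint 17.5×6) is included at this height (area 105.00 mm²); the cube at (14, -3) is present — its section is the full 8×25 rectangle (area 200.00 mm²); the cylinder at (14.5, 16): section is a regular 12-gon, circumradius r=4.5 (area = (12/2)·4.500²·sin(360°/12) = 60.75 mm²); Taking the union: the regions partially overlap — summed areas 402.50 mm² minus the doubly-counted overlap 54.99 mm² gives 347.51 mm² — area = 347.51 mm². Overall, the cross-section has 2 separate islands. Net area = 347.51 mm².

347.51 mm²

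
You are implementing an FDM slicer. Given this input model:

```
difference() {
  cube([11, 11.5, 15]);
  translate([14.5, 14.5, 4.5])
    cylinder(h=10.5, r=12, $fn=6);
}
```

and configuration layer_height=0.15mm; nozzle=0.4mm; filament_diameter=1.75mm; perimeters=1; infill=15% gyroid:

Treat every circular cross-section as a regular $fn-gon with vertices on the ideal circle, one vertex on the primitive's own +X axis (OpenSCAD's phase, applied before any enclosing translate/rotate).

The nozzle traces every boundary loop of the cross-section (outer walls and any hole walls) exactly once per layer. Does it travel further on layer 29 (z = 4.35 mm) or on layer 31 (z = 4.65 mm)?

Layer 29 (z = 4.35): the cube is present — its section is the full 11×11.5 rectangle (perimeter 45.00 mm); the cylinder at (14.5, 14.5) is not intersected at this z (z outside [4.5, 15]); After the difference (first − rest): none of the subtracted shapes is present at this height, so the 11×11.5 cube is unchanged — boundary = 45.00 mm. So its perimeter = 45.00 mm. Layer 31 (z = 4.65): the cube (footprint 11×11.5) is included at this height (perimeter 45.00 mm); the r=12 cylinder at (14.5, 14.5) contributes a regular 6-gon of circumradius 12 (perimeter = 2·6·12.000·sin(180°/6) = 72.00 mm); Subtracting the remaining from the first: starting from the 11×11.5 cube, the r=12 cylinder at (14.5, 14.5) partially overlaps it — only the 34.26 mm² overlap (of its 374.12 mm²) is removed, clipping the outline — boundary = 41.88 mm. So its perimeter = 41.88 mm. Layer 29 is larger (45.00 vs 41.88 mm).

layer 29 (z = 4.35 mm)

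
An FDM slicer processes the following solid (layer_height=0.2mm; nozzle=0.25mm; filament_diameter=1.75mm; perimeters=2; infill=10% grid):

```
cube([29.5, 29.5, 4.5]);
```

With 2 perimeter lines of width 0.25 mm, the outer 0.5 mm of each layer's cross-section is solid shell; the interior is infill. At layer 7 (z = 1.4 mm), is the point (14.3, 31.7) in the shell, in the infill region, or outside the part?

At z = 1.4 mm: the 29.5×29.5 cube contributes its full rectangle. Overall, the cross-section is a single solid region. The nearest boundary edge runs (29.50, 29.50)→(0.00, 29.50); distance from the point to it = 2.20 mm. The point is not inside any of the regions above, so it lies outside the cross-section (2.20 mm from the nearest boundary).

outside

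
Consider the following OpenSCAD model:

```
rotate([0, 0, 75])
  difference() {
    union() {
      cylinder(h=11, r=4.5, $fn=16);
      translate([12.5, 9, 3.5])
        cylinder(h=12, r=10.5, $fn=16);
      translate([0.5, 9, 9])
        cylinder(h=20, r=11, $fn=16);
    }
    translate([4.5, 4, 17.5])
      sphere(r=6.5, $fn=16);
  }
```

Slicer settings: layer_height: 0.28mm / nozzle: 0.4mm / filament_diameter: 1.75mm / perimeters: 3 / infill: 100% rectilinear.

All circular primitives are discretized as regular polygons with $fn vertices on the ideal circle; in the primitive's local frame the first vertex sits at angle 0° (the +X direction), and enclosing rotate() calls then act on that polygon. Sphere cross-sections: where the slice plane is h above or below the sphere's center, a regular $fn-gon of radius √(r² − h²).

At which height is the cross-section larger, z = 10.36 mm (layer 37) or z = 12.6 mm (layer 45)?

Layer 37 (z = 10.36): the r=4.5 cylinder gives a regular 16-gon of circumradius 4.5 (constant along its height) (area = (16/2)·4.500²·sin(360°/16) = 61.99 mm²); the cylinder at (12.5, 9): section is a regular 16-gon, circumradius r=10.5 (area = (16/2)·10.500²·sin(360°/16) = 337.53 mm²); the r=11 cylinder at (0.5, 9) gives a regular 16-gon of circumradius 11 (constant along its height) (area = (16/2)·11.000²·sin(360°/16) = 370.44 mm²); Combining (union): the regions partially overlap — summed areas 769.96 mm² minus the doubly-counted overlap 157.97 mm² gives 611.99 mm² — area = 611.99 mm²; the sphere at (4.5, 4) does not reach this height (|z−center|=7.140 > r=6.5); Subtracting the remaining from the first: none of the subtracted shapes is present at this height, so that combined region is unchanged — area = 611.99 mm²; (rotated 75° about Z; rotation is an isometry so areas/perimeters/island counts are preserved). So its area = 611.99 mm². Layer 45 (z = 12.6): the cylinder is absent (z outside [0, 11]); the r=10.5 cylinder at (12.5, 9) contributes a regular 16-gon of circumradius 10.5 (area = (16/2)·10.500²·sin(360°/16) = 337.53 mm²); the cylinder at (0.5, 9): section is a regular 16-gon, circumradius r=11 (area = (16/2)·11.000²·sin(360°/16) = 370.44 mm²); Combining (union): the regions partially overlap — summed areas 707.96 mm² minus the doubly-counted overlap 113.39 mm² gives 594.57 mm² — area = 594.57 mm²; the r=6.5 sphere at (4.5, 4) contributes a regular 16-gon of circumradius √(6.5²−4.9²) = 4.271 (area = (16/2)·4.271²·sin(360°/16) = 55.84 mm²); After the difference (first − rest): starting from that combined region (594.57 mm²), the r=6.5 sphere at (4.5, 4) lies wholly inside it (removes its full 55.84 mm² and its 26.66 mm outline becomes a hole wall) — area = 538.73 mm²; (whole slice rotated 75° about Z — lengths, areas and connectivity unchanged). So its area = 538.73 mm². Layer 37 is larger (611.99 vs 538.73 mm²).

layer 37 (z = 10.36 mm)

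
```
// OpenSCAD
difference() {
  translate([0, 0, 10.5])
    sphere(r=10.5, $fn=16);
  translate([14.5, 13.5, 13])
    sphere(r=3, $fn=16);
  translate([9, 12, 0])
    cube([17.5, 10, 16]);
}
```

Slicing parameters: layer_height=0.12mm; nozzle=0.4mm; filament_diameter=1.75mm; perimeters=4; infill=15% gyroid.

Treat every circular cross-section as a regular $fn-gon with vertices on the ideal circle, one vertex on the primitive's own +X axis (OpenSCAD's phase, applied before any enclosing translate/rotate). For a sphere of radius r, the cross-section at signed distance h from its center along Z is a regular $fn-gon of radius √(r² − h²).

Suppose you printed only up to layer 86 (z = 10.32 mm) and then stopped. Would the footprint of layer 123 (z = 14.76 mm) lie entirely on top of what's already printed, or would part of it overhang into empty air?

entirely on top

Compare the two slices. At z = 10.32: the r=10.5 sphere contributes a regular 16-gon of circumradius √(10.5²−0.18²) = 10.498 (area = (16/2)·10.498²·sin(360°/16) = 337.43 mm²); the r=3 sphere at (14.5, 13.5) slices to a regular 16-gon of circumradius 1.348 (√(r²−h²) with h=2.68 from center) (area = (16/2)·1.348²·sin(360°/16) = 5.56 mm²); the cube at (9, 12) (footprint 17.5×10) is included at this height (area 175.00 mm²); After the difference (first − rest): starting from the r=10.5 sphere (337.43 mm²), the r=3 sphere at (14.5, 13.5) misses the remaining region (no effect); the 17.5×10 cube at (9, 12) misses the remaining region (no effect) — area = 337.43 mm². At z = 14.76: the r=10.5 sphere contributes a regular 16-gon of circumradius √(10.5²−4.26²) = 9.597 (area = (16/2)·9.597²·sin(360°/16) = 281.97 mm²); the r=3 sphere at (14.5, 13.5) slices to a regular 16-gon of circumradius 2.429 (√(r²−h²) with h=1.76 from center) (area = (16/2)·2.429²·sin(360°/16) = 18.07 mm²); the cube at (9, 12) is present — its section is the full 17.5×10 rectangle (area 175.00 mm²); After the difference (first − rest): starting from the r=10.5 sphere (281.97 mm²), the r=3 sphere at (14.5, 13.5) misses the remaining region (no effect); the 17.5×10 cube at (9, 12) misses the remaining region (no effect) — area = 281.97 mm². Checking containment: the cross-section at z = 14.76 is a subset of the cross-section at z = 10.32.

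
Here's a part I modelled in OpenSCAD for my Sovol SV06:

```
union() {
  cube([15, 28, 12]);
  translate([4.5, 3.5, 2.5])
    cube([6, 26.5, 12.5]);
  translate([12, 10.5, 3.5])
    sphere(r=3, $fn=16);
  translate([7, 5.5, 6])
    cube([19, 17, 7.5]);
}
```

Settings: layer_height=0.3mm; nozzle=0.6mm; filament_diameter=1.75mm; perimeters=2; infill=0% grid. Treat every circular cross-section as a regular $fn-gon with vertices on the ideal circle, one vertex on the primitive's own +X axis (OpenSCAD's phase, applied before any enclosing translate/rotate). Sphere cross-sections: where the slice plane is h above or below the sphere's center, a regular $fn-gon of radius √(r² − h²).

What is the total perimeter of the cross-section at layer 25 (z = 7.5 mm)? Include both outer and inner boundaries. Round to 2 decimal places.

112.00 mm

At z = 7.5 mm: the cube is present — its section is the full 15×28 rectangle (perimeter 86.00 mm); the cube at (4.5, 3.5) is present — its section is the full 6×26.5 rectangle (perimeter 65.00 mm); the sphere at (12, 10.5) is absent (|z−center|=4.000 > r=3); the cube at (7, 5.5) is present — its section is the full 19×17 rectangle (perimeter 72.00 mm); Merging all regions: the regions partially overlap (shared area 283.00 mm²), so the edge portions inside another operand are dropped and the merged outline is re-measured after clipping — boundary = 112.00 mm. Overall, the cross-section is a single solid region. Total boundary length (outer) = 112.00 mm.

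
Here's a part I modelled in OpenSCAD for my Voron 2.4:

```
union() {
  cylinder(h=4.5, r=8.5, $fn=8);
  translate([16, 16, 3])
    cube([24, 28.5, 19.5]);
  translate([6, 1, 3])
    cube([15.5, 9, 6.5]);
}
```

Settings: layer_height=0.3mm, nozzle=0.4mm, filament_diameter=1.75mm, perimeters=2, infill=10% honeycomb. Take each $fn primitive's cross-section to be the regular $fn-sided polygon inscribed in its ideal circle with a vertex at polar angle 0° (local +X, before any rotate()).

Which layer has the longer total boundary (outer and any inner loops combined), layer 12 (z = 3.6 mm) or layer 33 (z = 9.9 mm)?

Layer 12 (z = 3.6): the r=8.5 cylinder gives a regular 8-gon of circumradius 8.5 (constant along its height) (perimeter = 2·8·8.500·sin(180°/8) = 52.04 mm); the 24×28.5 cube at (16, 16) contributes its full rectangle (perimeter 105.00 mm); the 15.5×9 cube at (6, 1) contributes its full rectangle (perimeter 49.00 mm); Combining (union): the regions partially overlap (shared area 5.25 mm²), so the edge portions inside another operand are dropped and the merged outline is re-measured after clipping — boundary = 193.51 mm. So its perimeter = 193.51 mm. Layer 33 (z = 9.9): the cylinder is absent (z outside [0, 4.5]); the 24×28.5 cube at (16, 16) contributes its full rectangle (perimeter 105.00 mm); the cube at (6, 1) is not intersected at this z (z outside [3, 9.5]); Taking the union: only the 24×28.5 cube at (16, 16) is present, so the union is just that shape — boundary = 105.00 mm. So its perimeter = 105.00 mm. Layer 12 is larger (193.51 vs 105.00 mm).

layer 12 (z = 3.6 mm)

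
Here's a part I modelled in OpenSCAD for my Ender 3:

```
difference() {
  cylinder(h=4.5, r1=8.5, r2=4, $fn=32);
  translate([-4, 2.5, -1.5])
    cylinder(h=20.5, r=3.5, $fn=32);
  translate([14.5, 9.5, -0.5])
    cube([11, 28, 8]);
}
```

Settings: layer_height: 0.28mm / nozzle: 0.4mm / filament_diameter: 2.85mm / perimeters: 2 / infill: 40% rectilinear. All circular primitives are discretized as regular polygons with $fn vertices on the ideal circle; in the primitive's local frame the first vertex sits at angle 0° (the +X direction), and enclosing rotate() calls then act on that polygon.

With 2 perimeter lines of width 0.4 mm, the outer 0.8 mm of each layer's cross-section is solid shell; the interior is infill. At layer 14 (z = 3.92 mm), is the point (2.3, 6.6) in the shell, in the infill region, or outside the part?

At z = 3.92 mm: the cone: at t=0.871 of its height the radius interpolates to r₁+(r₂−r₁)t = 4.580, giving a regular 32-gon of that circumradius; the r=3.5 cylinder at (-4, 2.5) gives a regular 32-gon of circumradius 3.5 (constant along its height); the cube at (14.5, 9.5) is present — its section is the full 11×28 rectangle; After the difference (first − rest): starting from the cone, the r=3.5 cylinder at (-4, 2.5) partially overlaps it — only the 15.00 mm² overlap (of its 38.24 mm²) is removed, clipping the outline; the 11×28 cube at (14.5, 9.5) misses the remaining region (no effect) — 1 connected region. Overall, the cross-section is a single solid region. The nearest boundary edge runs (0.89, 4.49)→(1.75, 4.23); distance from the point to it = 2.43 mm. The point is not inside any of the regions above, so it lies outside the cross-section (2.43 mm from the nearest boundary).

outside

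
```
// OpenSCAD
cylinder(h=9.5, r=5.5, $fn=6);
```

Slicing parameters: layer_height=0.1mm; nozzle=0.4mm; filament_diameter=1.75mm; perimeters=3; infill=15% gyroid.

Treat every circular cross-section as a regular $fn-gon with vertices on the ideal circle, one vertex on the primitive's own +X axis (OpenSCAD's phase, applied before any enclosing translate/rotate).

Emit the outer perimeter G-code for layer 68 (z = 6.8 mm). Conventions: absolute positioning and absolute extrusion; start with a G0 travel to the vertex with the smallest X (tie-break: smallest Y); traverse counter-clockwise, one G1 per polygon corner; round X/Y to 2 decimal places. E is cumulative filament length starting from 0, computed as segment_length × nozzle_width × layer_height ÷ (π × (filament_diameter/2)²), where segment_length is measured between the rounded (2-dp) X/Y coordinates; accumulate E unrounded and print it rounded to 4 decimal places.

G0 X-5.50 Y0.00 Z6.80
G1 X-2.75 Y-4.76 E0.0914
G1 X2.75 Y-4.76 E0.1829
G1 X5.50 Y0.00 E0.2743
G1 X2.75 Y4.76 E0.3657
G1 X-2.75 Y4.76 E0.4572
G1 X-5.50 Y0.00 E0.5486

At z = 6.8 mm: the r=5.5 cylinder gives a regular 6-gon of circumradius 5.5 (constant along its height). The outline is a single polygon with 6 vertices. Extrusion per mm of travel: 0.4 × 0.1 / (π × 0.875²) = 0.016630. Accumulating E over each segment gives final E = 0.5486.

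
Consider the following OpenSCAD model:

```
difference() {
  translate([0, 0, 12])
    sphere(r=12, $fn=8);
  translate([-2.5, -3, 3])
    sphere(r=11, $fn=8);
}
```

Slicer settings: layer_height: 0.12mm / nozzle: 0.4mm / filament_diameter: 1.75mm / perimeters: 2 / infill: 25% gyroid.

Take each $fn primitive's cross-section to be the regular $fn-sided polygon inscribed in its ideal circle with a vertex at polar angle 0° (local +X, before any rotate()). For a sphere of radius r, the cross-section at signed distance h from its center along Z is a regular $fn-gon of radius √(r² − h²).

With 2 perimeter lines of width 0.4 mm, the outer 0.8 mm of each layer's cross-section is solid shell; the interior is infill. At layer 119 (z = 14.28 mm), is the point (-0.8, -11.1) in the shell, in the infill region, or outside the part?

At z = 14.28 mm: the r=12 sphere contributes a regular 8-gon of circumradius √(12²−2.28²) = 11.781; the sphere at (-2.5, -3) is not intersected at this z (|z−center|=11.280 > r=11); Subtracting the remaining from the first: none of the subtracted shapes is present at this height, so the r=12 sphere is unchanged — 1 connected region. Overall, the cross-section is a single solid region. The nearest boundary edge runs (-8.33, -8.33)→(-0.00, -11.78); distance from the point to it = 0.32 mm. The point is inside the cross-section, 0.32 mm from the nearest boundary — within the 0.8 mm shell band (2 × 0.4).

shell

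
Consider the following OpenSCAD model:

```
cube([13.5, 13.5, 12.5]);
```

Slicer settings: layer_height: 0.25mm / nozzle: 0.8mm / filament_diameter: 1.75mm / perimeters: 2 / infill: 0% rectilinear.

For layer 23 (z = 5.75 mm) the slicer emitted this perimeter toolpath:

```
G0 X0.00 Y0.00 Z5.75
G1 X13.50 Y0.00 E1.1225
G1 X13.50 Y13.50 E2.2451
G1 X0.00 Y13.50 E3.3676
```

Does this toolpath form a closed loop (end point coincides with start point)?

no

Start point (G0): (0.00, 0.00). End point (last G1): the path does not return to the start — open.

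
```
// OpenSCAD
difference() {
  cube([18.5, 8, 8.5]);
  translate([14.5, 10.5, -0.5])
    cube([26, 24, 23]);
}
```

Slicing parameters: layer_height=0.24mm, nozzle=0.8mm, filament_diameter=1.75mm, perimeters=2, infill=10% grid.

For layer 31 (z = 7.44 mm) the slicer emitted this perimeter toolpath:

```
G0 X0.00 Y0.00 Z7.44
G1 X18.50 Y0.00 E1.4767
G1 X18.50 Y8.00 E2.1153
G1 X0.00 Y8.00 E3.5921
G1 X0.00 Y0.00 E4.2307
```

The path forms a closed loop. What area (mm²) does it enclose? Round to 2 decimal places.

148.00 mm²

Apply the shoelace formula to the sequence of (X, Y) vertices; enclosed area = 148.00 mm².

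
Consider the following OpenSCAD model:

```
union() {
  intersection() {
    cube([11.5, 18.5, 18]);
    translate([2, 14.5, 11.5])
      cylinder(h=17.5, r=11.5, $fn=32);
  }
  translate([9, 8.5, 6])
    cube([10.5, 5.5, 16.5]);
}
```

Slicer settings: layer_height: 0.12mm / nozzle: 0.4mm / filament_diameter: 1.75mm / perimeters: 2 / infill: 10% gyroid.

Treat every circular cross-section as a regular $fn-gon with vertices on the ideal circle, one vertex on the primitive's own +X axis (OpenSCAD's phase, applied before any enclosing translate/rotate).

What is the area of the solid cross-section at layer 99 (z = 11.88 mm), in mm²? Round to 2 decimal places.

207.45 mm²

At z = 11.88 mm: the cube is present — its section is the full 11.5×18.5 rectangle (area 212.75 mm²); the r=11.5 cylinder at (2, 14.5) gives a regular 32-gon of circumradius 11.5 (constant along its height) (area = (32/2)·11.500²·sin(360°/32) = 412.81 mm²); Taking the intersection: the r=11.5 cylinder at (2, 14.5) partially overlaps the 11.5×18.5 cube; clipping to the common part keeps 163.45 mm² — area = 163.45 mm²; the cube at (9, 8.5) is present — its section is the full 10.5×5.5 rectangle (area 57.75 mm²); Merging all regions: the regions partially overlap — summed areas 221.20 mm² minus the doubly-counted overlap 13.75 mm² gives 207.45 mm² — area = 207.45 mm². Overall, the cross-section is a single solid region. Net area = 207.45 mm².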